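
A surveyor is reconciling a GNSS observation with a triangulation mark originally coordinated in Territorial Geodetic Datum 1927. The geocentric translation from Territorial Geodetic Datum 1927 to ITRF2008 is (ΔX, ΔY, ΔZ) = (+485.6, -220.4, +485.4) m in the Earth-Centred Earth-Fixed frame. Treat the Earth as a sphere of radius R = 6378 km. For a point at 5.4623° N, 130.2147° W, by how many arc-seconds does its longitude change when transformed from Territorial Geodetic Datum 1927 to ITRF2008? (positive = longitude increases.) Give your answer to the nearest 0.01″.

sin φ = 0.095191, cos φ = 0.995459, sin λ = -0.763630, cos λ = -0.645654.
East component: ΔE = −sin λ·ΔX + cos λ·ΔY = −(-0.763630)(485.6) + (-0.645654)(-220.4) = 513.12 m.
1° of latitude spans πR/180 = 111317 m; at latitude φ, 1° of longitude spans that × cos φ = 110811.6 m, so Δλ = 513.12 / 110811.6 × 3600 = 16.670″.

Δλ = 16.67″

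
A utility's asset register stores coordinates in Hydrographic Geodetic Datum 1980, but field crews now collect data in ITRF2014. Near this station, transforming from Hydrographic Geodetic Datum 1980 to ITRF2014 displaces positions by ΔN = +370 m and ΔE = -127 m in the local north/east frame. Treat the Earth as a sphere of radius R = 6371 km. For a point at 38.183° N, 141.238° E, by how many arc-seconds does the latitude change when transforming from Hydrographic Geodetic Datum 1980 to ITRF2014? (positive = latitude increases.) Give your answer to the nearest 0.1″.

Δφ = 12.0″

On a sphere of radius R, 1 rad of latitude = R, so Δφ = ΔN / R = 370.0 / 6371000 = 5.8076e-05 rad = 11.979″.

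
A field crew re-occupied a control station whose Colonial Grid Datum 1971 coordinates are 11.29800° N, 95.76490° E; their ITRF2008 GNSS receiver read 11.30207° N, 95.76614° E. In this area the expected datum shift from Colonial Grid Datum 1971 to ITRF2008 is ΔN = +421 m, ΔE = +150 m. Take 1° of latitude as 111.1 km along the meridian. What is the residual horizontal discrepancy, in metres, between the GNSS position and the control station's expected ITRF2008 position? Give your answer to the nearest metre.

Observed coordinate differences: Δφ = +0.00407°, Δλ = +0.00124°.
Converting to metres (1° lat = 111100 m, cos φ = 0.980621): observed ΔN = 452.2 m, observed ΔE = 135.1 m.
Subtracting the expected shift leaves a residual of 452.2 − (421) = 31.2 m north and 135.1 − (150) = -14.9 m east.
Residual distance = √(31.2² + (-14.9)²) = 34.6 m.

35 m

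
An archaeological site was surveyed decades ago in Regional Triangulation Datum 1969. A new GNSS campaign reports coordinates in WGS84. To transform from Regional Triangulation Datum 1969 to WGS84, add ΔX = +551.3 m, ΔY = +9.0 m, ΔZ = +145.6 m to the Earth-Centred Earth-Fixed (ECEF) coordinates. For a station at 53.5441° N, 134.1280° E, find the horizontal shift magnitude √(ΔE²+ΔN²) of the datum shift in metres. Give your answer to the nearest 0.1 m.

560.1 m

At φ = 53.5441°, λ = 134.1280°: sin φ = 0.804314, cos φ = 0.594204, sin λ = 0.717786, cos λ = -0.696264.
ΔE = −sin λ·ΔX + cos λ·ΔY = −(0.717786)·(551.3) + (-0.696264)·(9.0) = -401.98 m.
ΔN = −sin φ cos λ·ΔX − sin φ sin λ·ΔY + cos φ·ΔZ = −(0.804314)(-0.696264)(551.3) − (0.804314)(0.717786)(9.0) + (0.594204)(145.6) = 390.06 m.
Horizontal magnitude = √(ΔE² + ΔN²) = √((-401.98)² + 390.06²) = 560.12 m.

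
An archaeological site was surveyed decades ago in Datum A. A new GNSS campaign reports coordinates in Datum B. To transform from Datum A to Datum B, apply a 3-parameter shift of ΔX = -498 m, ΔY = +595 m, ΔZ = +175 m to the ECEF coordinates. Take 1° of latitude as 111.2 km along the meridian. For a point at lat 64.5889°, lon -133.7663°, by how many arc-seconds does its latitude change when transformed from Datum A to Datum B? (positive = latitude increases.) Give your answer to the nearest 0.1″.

Δφ = 4.9″

sin φ = 0.903252, cos φ = 0.429110, sin λ = -0.722167, cos λ = -0.691719.
North component: ΔN = −sin φ cos λ·ΔX − sin φ sin λ·ΔY + cos φ·ΔZ = −(0.903252)(-0.691719)(-498) − (0.903252)(-0.722167)(595) + (0.429110)(175) = 152.06 m.
1° of latitude spans 111200 m, so Δφ = 152.06 / 111200 × 3600 = 4.923″.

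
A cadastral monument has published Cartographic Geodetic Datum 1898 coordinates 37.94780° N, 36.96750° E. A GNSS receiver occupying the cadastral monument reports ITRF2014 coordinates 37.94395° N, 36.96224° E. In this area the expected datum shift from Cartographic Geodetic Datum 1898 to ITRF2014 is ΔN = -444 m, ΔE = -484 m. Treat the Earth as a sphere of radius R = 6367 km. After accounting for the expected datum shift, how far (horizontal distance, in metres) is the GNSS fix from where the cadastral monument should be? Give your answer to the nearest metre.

28 m

Observed coordinate differences: Δφ = -0.00385°, Δλ = -0.00526°.
Converting to metres (1° lat = 111125 m, cos φ = 0.788571): observed ΔN = -427.8 m, observed ΔE = -460.9 m.
Subtracting the expected shift leaves a residual of -427.8 − (-444) = 16.2 m north and -460.9 − (-484) = 23.1 m east.
Residual distance = √(16.2² + 23.1²) = 28.2 m.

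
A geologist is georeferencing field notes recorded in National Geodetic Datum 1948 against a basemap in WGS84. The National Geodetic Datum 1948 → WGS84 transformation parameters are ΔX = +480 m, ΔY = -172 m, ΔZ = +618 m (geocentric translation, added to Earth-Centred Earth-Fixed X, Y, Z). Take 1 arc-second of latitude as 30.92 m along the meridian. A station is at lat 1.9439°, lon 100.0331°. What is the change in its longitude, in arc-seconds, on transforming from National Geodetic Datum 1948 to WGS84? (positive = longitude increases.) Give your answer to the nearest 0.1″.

Δλ = -14.3″

sin φ = 0.033921, cos φ = 0.999425, sin λ = 0.984707, cos λ = -0.174217.
East component: ΔE = −sin λ·ΔX + cos λ·ΔY = −(0.984707)(480) + (-0.174217)(-172) = -442.69 m.
1° of latitude spans 3600 × 30.92 = 111312 m; at latitude φ, 1° of longitude spans that × cos φ = 111247.9 m, so Δλ = -442.69 / 111247.9 × 3600 = -14.326″.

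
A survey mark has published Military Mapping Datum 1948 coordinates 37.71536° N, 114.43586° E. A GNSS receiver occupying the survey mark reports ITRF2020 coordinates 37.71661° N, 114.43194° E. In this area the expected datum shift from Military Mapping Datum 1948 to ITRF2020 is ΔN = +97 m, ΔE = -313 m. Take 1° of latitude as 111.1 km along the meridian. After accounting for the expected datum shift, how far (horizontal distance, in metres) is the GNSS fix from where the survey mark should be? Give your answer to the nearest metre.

Observed coordinate differences: Δφ = +0.00125°, Δλ = -0.00392°.
Converting to metres (1° lat = 111100 m, cos φ = 0.791060): observed ΔN = 138.9 m, observed ΔE = -344.5 m.
Subtracting the expected shift leaves a residual of 138.9 − (97) = 41.9 m north and -344.5 − (-313) = -31.5 m east.
Residual distance = √(41.9² + (-31.5)²) = 52.4 m.

52 m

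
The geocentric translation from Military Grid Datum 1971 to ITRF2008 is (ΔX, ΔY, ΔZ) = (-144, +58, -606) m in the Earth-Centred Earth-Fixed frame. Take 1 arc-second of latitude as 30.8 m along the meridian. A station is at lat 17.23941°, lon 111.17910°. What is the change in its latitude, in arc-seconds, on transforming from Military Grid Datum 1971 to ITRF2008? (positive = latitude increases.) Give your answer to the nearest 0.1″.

sin φ = 0.296365, cos φ = 0.955075, sin λ = 0.932456, cos λ = -0.361284.
North component: ΔN = −sin φ cos λ·ΔX − sin φ sin λ·ΔY + cos φ·ΔZ = −(0.296365)(-0.361284)(-144) − (0.296365)(0.932456)(58) + (0.955075)(-606) = -610.22 m.
1° of latitude spans 3600 × 30.80 = 110880 m, so Δφ = -610.22 / 110880 × 3600 = -19.812″.

Δφ = -19.8″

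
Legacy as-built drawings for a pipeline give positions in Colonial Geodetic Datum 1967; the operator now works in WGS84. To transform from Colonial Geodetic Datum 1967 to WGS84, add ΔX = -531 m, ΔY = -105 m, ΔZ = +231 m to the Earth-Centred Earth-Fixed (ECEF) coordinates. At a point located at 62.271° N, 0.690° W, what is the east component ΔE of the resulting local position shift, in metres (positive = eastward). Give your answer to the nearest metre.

ΔE = -111 m

The local east axis at (φ, λ) is (−sin λ, cos λ, 0), so ΔE = −sin(-0.690°)·(-531) + cos(-0.690°)·(-105) = -111.39 m.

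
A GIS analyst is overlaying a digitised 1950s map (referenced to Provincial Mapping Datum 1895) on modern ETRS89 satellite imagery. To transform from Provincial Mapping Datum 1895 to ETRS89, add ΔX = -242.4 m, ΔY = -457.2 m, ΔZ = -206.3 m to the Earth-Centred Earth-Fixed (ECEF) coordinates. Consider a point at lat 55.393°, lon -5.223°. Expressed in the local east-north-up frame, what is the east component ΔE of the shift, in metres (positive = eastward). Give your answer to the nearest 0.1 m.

ΔE = -477.4 m

The local east axis at (φ, λ) is (−sin λ, cos λ, 0), so ΔE = −sin(-5.223°)·(-242.4) + cos(-5.223°)·(-457.2) = -477.37 m.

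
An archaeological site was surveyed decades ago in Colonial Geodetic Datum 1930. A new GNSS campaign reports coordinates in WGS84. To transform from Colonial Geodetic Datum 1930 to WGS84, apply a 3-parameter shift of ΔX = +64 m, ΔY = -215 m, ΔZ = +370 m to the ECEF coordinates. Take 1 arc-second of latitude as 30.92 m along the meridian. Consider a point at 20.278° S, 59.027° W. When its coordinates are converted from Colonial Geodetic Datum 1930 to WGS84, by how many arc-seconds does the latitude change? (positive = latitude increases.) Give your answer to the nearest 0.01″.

Δφ = 13.66″

sin φ = -0.346576, cos φ = 0.938022, sin λ = -0.857410, cos λ = 0.514634.
North component: ΔN = −sin φ cos λ·ΔX − sin φ sin λ·ΔY + cos φ·ΔZ = −(-0.346576)(0.514634)(64) − (-0.346576)(-0.857410)(-215) + (0.938022)(370) = 422.37 m.
1° of latitude spans 3600 × 30.92 = 111312 m, so Δφ = 422.37 / 111312 × 3600 = 13.660″.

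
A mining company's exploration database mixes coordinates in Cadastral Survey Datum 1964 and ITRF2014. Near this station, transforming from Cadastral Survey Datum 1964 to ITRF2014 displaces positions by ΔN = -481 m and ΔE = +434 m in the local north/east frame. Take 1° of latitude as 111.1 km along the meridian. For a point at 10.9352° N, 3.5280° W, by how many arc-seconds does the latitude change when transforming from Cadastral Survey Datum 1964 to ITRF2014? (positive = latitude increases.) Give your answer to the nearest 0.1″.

Δφ = -15.6″

1° of latitude = 111.1 km, so Δφ = -481.0 / 111100 = -0.0043294° = -15.586″.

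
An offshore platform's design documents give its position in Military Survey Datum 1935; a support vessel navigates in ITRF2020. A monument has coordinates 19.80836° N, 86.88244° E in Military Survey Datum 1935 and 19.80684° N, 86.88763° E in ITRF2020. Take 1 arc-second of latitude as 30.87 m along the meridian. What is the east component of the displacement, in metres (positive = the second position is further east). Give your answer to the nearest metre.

Δφ = 19.80684° − 19.80836° = -0.00152°; Δλ = 86.88763° − 86.88244° = +0.00519°.
1° of latitude = 3600 × 30.87 = 111132 m.
ΔN = Δφ × 111132 = -168.9 m; ΔE = Δλ × 111132 × cos(19.80836°) = +0.00519 × 111132 × 0.940831 = 542.6 m.

ΔE = 543 m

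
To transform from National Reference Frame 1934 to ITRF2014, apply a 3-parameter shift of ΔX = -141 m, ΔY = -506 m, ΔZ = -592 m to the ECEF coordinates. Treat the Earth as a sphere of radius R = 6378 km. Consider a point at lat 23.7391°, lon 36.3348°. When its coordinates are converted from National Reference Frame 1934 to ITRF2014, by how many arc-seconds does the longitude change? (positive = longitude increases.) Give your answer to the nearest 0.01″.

Δλ = -11.45″

sin φ = 0.402573, cos φ = 0.915388, sin λ = 0.592503, cos λ = 0.805569.
East component: ΔE = −sin λ·ΔX + cos λ·ΔY = −(0.592503)(-141) + (0.805569)(-506) = -324.07 m.
1° of latitude spans πR/180 = 111317 m; at latitude φ, 1° of longitude spans that × cos φ = 101898.3 m, so Δλ = -324.07 / 101898.3 × 3600 = -11.449″.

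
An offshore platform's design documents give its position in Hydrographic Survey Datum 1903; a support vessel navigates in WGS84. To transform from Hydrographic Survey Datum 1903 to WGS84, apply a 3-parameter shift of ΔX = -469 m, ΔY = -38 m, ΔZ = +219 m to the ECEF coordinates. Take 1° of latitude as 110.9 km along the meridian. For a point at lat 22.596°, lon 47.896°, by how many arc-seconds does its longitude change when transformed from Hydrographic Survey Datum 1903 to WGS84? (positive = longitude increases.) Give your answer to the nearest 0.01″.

sin φ = 0.384231, cos φ = 0.923237, sin λ = 0.741929, cos λ = 0.670478.
East component: ΔE = −sin λ·ΔX + cos λ·ΔY = −(0.741929)(-469) + (0.670478)(-38) = 322.49 m.
1° of latitude spans 110900 m; at latitude φ, 1° of longitude spans that × cos φ = 102387.0 m, so Δλ = 322.49 / 102387.0 × 3600 = 11.339″.

Δλ = 11.34″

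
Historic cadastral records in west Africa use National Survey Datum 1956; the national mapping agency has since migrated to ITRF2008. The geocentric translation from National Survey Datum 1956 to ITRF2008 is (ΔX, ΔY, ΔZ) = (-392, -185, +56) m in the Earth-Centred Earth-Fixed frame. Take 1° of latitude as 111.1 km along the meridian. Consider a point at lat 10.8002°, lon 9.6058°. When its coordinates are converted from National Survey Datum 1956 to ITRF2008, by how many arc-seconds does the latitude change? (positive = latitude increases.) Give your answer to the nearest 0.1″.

sin φ = 0.187385, cos φ = 0.982287, sin λ = 0.166869, cos λ = 0.985979.
North component: ΔN = −sin φ cos λ·ΔX − sin φ sin λ·ΔY + cos φ·ΔZ = −(0.187385)(0.985979)(-392) − (0.187385)(0.166869)(-185) + (0.982287)(56) = 133.22 m.
1° of latitude spans 111100 m, so Δφ = 133.22 / 111100 × 3600 = 4.317″.

Δφ = 4.3″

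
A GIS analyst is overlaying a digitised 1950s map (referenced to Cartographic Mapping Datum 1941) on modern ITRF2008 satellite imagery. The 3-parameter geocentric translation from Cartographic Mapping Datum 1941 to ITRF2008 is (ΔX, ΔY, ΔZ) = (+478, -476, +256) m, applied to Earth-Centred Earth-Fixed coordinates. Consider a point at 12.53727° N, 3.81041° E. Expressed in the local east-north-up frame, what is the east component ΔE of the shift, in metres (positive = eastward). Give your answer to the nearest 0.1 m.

ΔE = -506.7 m

At φ = 12.53727°, λ = 3.81041°: sin φ = 0.217075, cos φ = 0.976155, sin λ = 0.066455, cos λ = 0.997789.
ΔE = −sin λ·ΔX + cos λ·ΔY = −(0.066455)·(478) + (0.997789)·(-476) = -506.71 m.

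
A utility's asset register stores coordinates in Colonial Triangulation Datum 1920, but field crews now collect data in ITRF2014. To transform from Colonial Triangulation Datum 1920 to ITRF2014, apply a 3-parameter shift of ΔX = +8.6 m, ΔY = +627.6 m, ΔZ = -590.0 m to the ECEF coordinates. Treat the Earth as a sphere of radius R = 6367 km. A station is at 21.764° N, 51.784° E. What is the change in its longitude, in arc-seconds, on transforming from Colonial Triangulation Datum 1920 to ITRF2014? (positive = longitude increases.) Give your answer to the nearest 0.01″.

sin φ = 0.370784, cos φ = 0.928719, sin λ = 0.785684, cos λ = 0.618628.
East component: ΔE = −sin λ·ΔX + cos λ·ΔY = −(0.785684)(8.6) + (0.618628)(627.6) = 381.49 m.
1° of latitude spans πR/180 = 111125 m; at latitude φ, 1° of longitude spans that × cos φ = 103204.0 m, so Δλ = 381.49 / 103204.0 × 3600 = 13.307″.

Δλ = 13.31″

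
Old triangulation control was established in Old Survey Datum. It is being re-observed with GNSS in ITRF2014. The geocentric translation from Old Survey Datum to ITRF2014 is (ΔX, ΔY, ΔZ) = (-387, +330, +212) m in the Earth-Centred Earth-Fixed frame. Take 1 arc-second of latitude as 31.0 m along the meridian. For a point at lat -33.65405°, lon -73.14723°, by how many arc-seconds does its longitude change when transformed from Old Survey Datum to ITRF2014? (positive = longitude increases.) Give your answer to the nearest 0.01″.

sin φ = -0.554177, cos φ = 0.832399, sin λ = -0.957053, cos λ = 0.289913.
East component: ΔE = −sin λ·ΔX + cos λ·ΔY = −(-0.957053)(-387) + (0.289913)(330) = -274.71 m.
1° of latitude spans 3600 × 31.00 = 111600 m; at latitude φ, 1° of longitude spans that × cos φ = 92895.7 m, so Δλ = -274.71 / 92895.7 × 3600 = -10.646″.

Δλ = -10.65″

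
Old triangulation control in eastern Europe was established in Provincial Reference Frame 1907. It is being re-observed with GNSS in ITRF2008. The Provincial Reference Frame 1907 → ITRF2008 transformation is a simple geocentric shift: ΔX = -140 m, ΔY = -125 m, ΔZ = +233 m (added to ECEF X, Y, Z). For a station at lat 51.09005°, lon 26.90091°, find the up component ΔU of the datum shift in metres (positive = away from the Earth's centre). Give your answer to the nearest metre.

At φ = 51.09005°, λ = 26.90091°: sin φ = 0.778134, cos φ = 0.628098, sin λ = 0.452449, cos λ = 0.891790.
ΔU = cos φ cos λ·ΔX + cos φ sin λ·ΔY + sin φ·ΔZ = (0.628098)(0.891790)(-140) + (0.628098)(0.452449)(-125) + (0.778134)(233) = 67.36 m.

ΔU = 67 m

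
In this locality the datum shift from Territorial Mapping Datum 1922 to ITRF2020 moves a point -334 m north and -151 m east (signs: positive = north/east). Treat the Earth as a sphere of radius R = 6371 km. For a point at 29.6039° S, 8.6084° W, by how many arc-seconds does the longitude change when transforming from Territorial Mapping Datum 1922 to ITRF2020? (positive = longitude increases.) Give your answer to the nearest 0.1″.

At latitude -29.6039°, cos φ = 0.869461.
One radian of longitude at latitude φ spans R cos φ, so Δλ = ΔE / (R cos φ) = -151.0 / (6371000 × 0.869461) = -2.7260e-05 rad = -5.623″.

Δλ = -5.6″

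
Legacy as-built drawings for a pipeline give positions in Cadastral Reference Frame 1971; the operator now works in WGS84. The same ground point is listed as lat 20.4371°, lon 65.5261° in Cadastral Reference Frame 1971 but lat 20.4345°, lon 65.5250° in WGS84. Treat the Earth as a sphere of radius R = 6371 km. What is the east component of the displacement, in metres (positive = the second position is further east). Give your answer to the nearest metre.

ΔE = -115 m

Δφ = 20.4345° − 20.4371° = -0.0026°; Δλ = 65.5250° − 65.5261° = -0.0011°.
1° along a meridian = πR/180 = 111195 m.
ΔN = Δφ × 111195 = -289.1 m; ΔE = Δλ × 111195 × cos(20.4371°) = -0.0011 × 111195 × 0.937056 = -114.6 m.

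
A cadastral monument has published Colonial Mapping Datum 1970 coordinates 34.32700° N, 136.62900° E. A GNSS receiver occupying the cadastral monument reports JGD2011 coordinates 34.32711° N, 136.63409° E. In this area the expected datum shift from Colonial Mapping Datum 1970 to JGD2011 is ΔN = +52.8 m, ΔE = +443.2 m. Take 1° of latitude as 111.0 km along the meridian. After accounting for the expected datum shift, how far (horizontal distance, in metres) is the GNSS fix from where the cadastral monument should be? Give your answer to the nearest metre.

Observed coordinate differences: Δφ = +0.00011°, Δλ = +0.00509°.
Converting to metres (1° lat = 111000 m, cos φ = 0.825833): observed ΔN = 12.2 m, observed ΔE = 466.6 m.
Subtracting the expected shift leaves a residual of 12.2 − (52.8) = -40.6 m north and 466.6 − (443.2) = 23.4 m east.
Residual distance = √((-40.6)² + 23.4²) = 46.8 m.

47 m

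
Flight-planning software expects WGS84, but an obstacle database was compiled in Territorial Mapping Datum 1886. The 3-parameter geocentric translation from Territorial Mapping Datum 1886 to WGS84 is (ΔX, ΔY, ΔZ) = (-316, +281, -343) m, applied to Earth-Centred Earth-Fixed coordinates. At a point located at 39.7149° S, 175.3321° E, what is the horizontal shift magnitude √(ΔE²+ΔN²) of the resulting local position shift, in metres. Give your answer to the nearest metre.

259 m

At φ = -39.7149°, λ = 175.3321°: sin φ = -0.638968, cos φ = 0.769233, sin λ = 0.081380, cos λ = -0.996683.
ΔE = −sin λ·ΔX + cos λ·ΔY = −(0.081380)·(-316) + (-0.996683)·(281) = -254.35 m.
ΔN = −sin φ cos λ·ΔX − sin φ sin λ·ΔY + cos φ·ΔZ = −(-0.638968)(-0.996683)(-316) − (-0.638968)(0.081380)(281) + (0.769233)(-343) = -47.99 m.
Horizontal magnitude = √(ΔE² + ΔN²) = √((-254.35)² + (-47.99)²) = 258.84 m.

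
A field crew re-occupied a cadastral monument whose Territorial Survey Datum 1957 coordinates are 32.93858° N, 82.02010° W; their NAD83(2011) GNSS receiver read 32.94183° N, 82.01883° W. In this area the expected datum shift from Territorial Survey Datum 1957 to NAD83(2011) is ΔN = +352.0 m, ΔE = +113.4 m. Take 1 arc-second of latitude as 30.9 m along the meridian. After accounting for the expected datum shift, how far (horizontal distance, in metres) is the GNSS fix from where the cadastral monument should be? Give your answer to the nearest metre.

Observed coordinate differences: Δφ = +0.00325°, Δλ = +0.00127°.
Converting to metres (1° lat = 111240 m, cos φ = 0.839254): observed ΔN = 361.5 m, observed ΔE = 118.6 m.
Subtracting the expected shift leaves a residual of 361.5 − (352.0) = 9.5 m north and 118.6 − (113.4) = 5.2 m east.
Residual distance = √(9.5² + 5.2²) = 10.8 m.

11 m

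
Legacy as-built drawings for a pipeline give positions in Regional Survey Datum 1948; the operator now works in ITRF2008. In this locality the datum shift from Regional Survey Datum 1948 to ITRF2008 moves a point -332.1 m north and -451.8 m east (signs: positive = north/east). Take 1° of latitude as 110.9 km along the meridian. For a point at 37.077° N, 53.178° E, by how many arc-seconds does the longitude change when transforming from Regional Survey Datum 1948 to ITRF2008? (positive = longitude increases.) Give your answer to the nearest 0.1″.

At latitude 37.077°, cos φ = 0.797826.
1° of longitude at this latitude = 110.9 × cos φ = 88.48 km, so Δλ = -451.8 / 88478.9 = -0.0051063° = -18.383″.

Δλ = -18.4″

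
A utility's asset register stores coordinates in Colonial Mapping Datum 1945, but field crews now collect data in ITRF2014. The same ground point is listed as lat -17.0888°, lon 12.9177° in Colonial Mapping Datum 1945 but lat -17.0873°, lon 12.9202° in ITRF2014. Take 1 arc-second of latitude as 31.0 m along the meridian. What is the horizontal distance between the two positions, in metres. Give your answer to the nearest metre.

Δφ = -17.0873° − -17.0888° = +0.0015°; Δλ = 12.9202° − 12.9177° = +0.0025°.
1° of latitude = 3600 × 31.00 = 111600 m.
ΔN = Δφ × 111600 = 167.4 m; ΔE = Δλ × 111600 × cos(-17.0888°) = +0.0025 × 111600 × 0.955850 = 266.7 m.
Distance = √(ΔE² + ΔN²) = √(266.7² + 167.4²) = 314.9 m.

315 m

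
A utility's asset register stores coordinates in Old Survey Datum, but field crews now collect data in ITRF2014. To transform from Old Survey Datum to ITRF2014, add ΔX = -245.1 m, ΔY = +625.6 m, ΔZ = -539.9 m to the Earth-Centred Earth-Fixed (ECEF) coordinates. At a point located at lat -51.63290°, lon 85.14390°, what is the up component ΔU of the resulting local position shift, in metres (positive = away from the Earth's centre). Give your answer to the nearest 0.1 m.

At φ = -51.63290°, λ = 85.14390°: sin φ = -0.784050, cos φ = 0.620698, sin λ = 0.996410, cos λ = 0.084653.
ΔU = cos φ cos λ·ΔX + cos φ sin λ·ΔY + sin φ·ΔZ = (0.620698)(0.084653)(-245.1) + (0.620698)(0.996410)(625.6) + (-0.784050)(-539.9) = 797.34 m.

ΔU = 797.3 m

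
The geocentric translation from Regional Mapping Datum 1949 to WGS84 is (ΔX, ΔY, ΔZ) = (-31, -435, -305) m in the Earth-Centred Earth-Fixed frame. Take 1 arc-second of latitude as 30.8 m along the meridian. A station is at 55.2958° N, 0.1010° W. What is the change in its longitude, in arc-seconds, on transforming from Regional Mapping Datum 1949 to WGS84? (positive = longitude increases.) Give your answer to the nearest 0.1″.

sin φ = 0.822102, cos φ = 0.569340, sin λ = -0.001763, cos λ = 0.999998.
East component: ΔE = −sin λ·ΔX + cos λ·ΔY = −(-0.001763)(-31) + (0.999998)(-435) = -435.05 m.
1° of latitude spans 3600 × 30.80 = 110880 m; at latitude φ, 1° of longitude spans that × cos φ = 63128.4 m, so Δλ = -435.05 / 63128.4 × 3600 = -24.810″.

Δλ = -24.8″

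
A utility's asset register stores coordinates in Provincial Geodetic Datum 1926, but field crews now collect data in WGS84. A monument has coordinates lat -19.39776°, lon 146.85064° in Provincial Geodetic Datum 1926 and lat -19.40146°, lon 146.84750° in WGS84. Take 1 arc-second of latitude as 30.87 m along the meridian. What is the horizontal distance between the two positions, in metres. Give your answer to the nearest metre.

Δφ = -19.40146° − -19.39776° = -0.00370°; Δλ = 146.84750° − 146.85064° = -0.00314°.
1° of latitude = 3600 × 30.87 = 111132 m.
ΔN = Δφ × 111132 = -411.2 m; ΔE = Δλ × 111132 × cos(-19.39776°) = -0.00314 × 111132 × 0.943236 = -329.1 m.
Distance = √(ΔE² + ΔN²) = √((-329.1)² + (-411.2)²) = 526.7 m.

527 m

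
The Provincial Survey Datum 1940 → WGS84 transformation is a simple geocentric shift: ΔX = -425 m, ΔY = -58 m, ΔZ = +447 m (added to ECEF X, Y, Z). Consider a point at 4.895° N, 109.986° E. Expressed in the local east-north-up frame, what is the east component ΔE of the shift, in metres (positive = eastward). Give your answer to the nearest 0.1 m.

The local east axis at (φ, λ) is (−sin λ, cos λ, 0), so ΔE = −sin(109.986°)·(-425) + cos(109.986°)·(-58) = 419.23 m.

ΔE = 419.2 m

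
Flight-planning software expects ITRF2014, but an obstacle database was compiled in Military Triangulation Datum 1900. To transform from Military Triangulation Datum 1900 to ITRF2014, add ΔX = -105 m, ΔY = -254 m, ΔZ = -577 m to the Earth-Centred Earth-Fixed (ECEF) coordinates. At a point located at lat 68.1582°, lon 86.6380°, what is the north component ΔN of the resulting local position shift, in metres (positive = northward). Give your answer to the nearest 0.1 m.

At φ = 68.1582°, λ = 86.6380°: sin φ = 0.928215, cos φ = 0.372045, sin λ = 0.998279, cos λ = 0.058644.
ΔN = −sin φ cos λ·ΔX − sin φ sin λ·ΔY + cos φ·ΔZ = −(0.928215)(0.058644)(-105) − (0.928215)(0.998279)(-254) + (0.372045)(-577) = 26.41 m.

ΔN = 26.4 m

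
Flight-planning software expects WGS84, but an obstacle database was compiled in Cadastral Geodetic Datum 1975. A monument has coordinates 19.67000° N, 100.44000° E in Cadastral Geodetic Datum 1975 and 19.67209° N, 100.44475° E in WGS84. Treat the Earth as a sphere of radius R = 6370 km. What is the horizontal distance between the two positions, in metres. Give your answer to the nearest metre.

549 m

Δφ = 19.67209° − 19.67000° = +0.00209°; Δλ = 100.44475° − 100.44000° = +0.00475°.
1° along a meridian = πR/180 = 111177 m.
ΔN = Δφ × 111177 = 232.4 m; ΔE = Δλ × 111177 × cos(19.67000°) = +0.00475 × 111177 × 0.941647 = 497.3 m.
Distance = √(ΔE² + ΔN²) = √(497.3² + 232.4²) = 548.9 m.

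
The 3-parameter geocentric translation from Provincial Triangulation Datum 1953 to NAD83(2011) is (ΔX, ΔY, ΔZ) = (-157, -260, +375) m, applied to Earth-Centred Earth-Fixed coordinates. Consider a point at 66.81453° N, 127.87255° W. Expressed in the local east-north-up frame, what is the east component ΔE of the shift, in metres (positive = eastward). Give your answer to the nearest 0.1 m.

At φ = 66.81453°, λ = -127.87255°: sin φ = 0.919235, cos φ = 0.393709, sin λ = -0.789378, cos λ = -0.613907.
ΔE = −sin λ·ΔX + cos λ·ΔY = −(-0.789378)·(-157) + (-0.613907)·(-260) = 35.68 m.

ΔE = 35.7 m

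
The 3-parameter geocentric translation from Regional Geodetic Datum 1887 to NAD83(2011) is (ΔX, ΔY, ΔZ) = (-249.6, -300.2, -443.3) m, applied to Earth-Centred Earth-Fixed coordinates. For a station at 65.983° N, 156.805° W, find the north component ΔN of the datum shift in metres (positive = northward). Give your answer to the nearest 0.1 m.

ΔN = -498.0 m

The local north axis is (−sin φ cos λ, −sin φ sin λ, cos φ), giving ΔN = -209.562 − 108.001 − 180.427 = -497.99 m.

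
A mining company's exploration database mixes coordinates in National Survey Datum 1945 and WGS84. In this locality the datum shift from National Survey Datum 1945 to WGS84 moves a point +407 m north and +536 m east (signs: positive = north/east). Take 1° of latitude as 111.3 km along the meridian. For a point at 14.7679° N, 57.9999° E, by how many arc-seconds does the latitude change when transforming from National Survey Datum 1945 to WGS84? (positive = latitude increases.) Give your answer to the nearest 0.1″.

Δφ = 13.2″

1° of latitude = 111.3 km, so Δφ = 407.0 / 111300 = 0.0036568° = 13.164″.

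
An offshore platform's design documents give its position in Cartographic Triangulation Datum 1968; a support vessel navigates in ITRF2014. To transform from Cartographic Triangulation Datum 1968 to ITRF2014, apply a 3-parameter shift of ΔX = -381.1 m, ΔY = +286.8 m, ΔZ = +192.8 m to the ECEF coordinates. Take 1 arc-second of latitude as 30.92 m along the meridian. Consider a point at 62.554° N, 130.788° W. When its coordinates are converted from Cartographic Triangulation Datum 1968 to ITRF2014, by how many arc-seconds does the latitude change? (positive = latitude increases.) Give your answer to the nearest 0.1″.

Δφ = 2.0″

sin φ = 0.887446, cos φ = 0.460912, sin λ = -0.757132, cos λ = -0.653262.
North component: ΔN = −sin φ cos λ·ΔX − sin φ sin λ·ΔY + cos φ·ΔZ = −(0.887446)(-0.653262)(-381.1) − (0.887446)(-0.757132)(286.8) + (0.460912)(192.8) = 60.63 m.
1° of latitude spans 3600 × 30.92 = 111312 m, so Δφ = 60.63 / 111312 × 3600 = 1.961″.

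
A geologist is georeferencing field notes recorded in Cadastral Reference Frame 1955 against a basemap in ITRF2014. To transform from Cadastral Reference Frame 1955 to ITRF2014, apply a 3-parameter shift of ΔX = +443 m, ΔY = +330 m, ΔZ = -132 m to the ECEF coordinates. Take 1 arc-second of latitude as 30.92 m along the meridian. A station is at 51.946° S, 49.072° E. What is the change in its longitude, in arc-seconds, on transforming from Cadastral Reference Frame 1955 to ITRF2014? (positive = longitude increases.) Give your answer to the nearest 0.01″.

sin φ = -0.787430, cos φ = 0.616404, sin λ = 0.755533, cos λ = 0.655110.
East component: ΔE = −sin λ·ΔX + cos λ·ΔY = −(0.755533)(443) + (0.655110)(330) = -118.51 m.
1° of latitude spans 3600 × 30.92 = 111312 m; at latitude φ, 1° of longitude spans that × cos φ = 68613.1 m, so Δλ = -118.51 / 68613.1 × 3600 = -6.218″.

Δλ = -6.22″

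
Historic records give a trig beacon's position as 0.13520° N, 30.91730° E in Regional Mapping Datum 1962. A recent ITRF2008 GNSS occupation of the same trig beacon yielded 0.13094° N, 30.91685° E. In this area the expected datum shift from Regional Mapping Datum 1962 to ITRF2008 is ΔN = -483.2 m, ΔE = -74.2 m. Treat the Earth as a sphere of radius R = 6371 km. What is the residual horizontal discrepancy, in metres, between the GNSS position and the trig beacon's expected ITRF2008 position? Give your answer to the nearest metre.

26 m

Observed coordinate differences: Δφ = -0.00426°, Δλ = -0.00045°.
Converting to metres (1° lat = 111195 m, cos φ = 0.999997): observed ΔN = -473.7 m, observed ΔE = -50.0 m.
Subtracting the expected shift leaves a residual of -473.7 − (-483.2) = 9.5 m north and -50.0 − (-74.2) = 24.2 m east.
Residual distance = √(9.5² + 24.2²) = 26.0 m.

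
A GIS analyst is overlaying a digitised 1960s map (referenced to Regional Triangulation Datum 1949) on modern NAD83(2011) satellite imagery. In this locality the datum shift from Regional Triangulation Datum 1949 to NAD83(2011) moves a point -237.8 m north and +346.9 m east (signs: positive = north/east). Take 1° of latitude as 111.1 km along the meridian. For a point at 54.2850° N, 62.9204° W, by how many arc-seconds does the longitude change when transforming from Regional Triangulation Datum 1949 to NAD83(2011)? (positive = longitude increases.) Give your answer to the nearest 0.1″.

At latitude 54.2850°, cos φ = 0.583754.
1° of longitude at this latitude = 111.1 × cos φ = 64.86 km, so Δλ = 346.9 / 64855.0 = 0.0053489° = 19.256″.

Δλ = 19.3″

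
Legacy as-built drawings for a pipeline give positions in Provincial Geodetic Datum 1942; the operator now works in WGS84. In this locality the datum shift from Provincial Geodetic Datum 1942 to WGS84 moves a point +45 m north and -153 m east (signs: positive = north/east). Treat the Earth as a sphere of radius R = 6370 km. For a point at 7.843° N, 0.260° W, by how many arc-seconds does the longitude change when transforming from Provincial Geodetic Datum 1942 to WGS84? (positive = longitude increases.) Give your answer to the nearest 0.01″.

Δλ = -5.00″

At latitude 7.843°, cos φ = 0.990646.
One radian of longitude at latitude φ spans R cos φ, so Δλ = ΔE / (R cos φ) = -153.0 / (6370000 × 0.990646) = -2.4246e-05 rad = -5.001″.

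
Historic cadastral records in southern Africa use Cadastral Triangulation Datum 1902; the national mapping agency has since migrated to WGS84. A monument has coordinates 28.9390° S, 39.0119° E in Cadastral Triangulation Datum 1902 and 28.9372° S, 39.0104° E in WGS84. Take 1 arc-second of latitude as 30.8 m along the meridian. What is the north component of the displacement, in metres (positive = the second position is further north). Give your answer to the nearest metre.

ΔN = 200 m

Δφ = -28.9372° − -28.9390° = +0.0018°; Δλ = 39.0104° − 39.0119° = -0.0015°.
1° of latitude = 3600 × 30.80 = 110880 m.
ΔN = Δφ × 110880 = 199.6 m; ΔE = Δλ × 110880 × cos(-28.9390°) = -0.0015 × 110880 × 0.875135 = -145.6 m.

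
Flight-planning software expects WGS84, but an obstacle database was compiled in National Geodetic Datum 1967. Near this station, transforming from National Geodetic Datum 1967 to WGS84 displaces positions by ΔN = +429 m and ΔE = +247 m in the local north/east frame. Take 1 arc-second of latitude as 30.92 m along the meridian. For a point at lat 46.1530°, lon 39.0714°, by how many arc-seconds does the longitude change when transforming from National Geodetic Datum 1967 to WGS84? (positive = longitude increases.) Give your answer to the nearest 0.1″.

At latitude 46.1530°, cos φ = 0.692735.
1″ of longitude at this latitude = 30.92 × cos φ = 21.4194 m, so Δλ = 247.0 / 21.4194 = 11.532″.

Δλ = 11.5″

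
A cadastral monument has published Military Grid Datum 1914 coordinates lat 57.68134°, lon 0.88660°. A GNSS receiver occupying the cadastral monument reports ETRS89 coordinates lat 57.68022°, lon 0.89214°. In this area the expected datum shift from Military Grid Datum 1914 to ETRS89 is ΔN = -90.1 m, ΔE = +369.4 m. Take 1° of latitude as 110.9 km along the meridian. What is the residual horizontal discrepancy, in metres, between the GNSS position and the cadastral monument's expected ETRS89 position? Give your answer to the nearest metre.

Observed coordinate differences: Δφ = -0.00112°, Δλ = +0.00554°.
Converting to metres (1° lat = 110900 m, cos φ = 0.534628): observed ΔN = -124.2 m, observed ΔE = 328.5 m.
Subtracting the expected shift leaves a residual of -124.2 − (-90.1) = -34.1 m north and 328.5 − (369.4) = -40.9 m east.
Residual distance = √((-34.1)² + (-40.9)²) = 53.3 m.

53 m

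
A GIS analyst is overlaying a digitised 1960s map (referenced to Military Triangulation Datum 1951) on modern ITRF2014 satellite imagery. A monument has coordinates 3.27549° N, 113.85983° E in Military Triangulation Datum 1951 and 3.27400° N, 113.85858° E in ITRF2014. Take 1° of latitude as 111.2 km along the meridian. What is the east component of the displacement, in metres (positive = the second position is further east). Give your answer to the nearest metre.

ΔE = -139 m

Δφ = 3.27400° − 3.27549° = -0.00149°; Δλ = 113.85858° − 113.85983° = -0.00125°.
ΔN = Δφ × 111200 = -165.7 m; ΔE = Δλ × 111200 × cos(3.27549°) = -0.00125 × 111200 × 0.998366 = -138.8 m.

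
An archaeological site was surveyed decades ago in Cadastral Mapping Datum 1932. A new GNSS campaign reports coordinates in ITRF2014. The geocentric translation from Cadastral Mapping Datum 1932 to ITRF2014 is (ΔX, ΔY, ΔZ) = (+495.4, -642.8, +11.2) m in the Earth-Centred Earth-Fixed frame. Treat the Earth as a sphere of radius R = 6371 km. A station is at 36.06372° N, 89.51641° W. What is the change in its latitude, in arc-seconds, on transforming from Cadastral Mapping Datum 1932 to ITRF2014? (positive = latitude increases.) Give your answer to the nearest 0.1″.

Δφ = -12.0″

sin φ = 0.588685, cos φ = 0.808363, sin λ = -0.999964, cos λ = 0.008440.
North component: ΔN = −sin φ cos λ·ΔX − sin φ sin λ·ΔY + cos φ·ΔZ = −(0.588685)(0.008440)(495.4) − (0.588685)(-0.999964)(-642.8) + (0.808363)(11.2) = -371.80 m.
1° of latitude spans πR/180 = 111195 m, so Δφ = -371.80 / 111195 × 3600 = -12.037″.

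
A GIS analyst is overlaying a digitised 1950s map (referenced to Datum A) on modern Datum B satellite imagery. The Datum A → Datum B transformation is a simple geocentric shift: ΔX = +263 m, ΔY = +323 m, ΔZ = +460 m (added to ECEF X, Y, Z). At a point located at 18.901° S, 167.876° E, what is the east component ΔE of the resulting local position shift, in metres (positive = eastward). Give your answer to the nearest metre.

ΔE = -371 m

At φ = -18.901°, λ = 167.876°: sin φ = -0.323934, cos φ = 0.946080, sin λ = 0.210028, cos λ = -0.977695.
ΔE = −sin λ·ΔX + cos λ·ΔY = −(0.210028)·(263) + (-0.977695)·(323) = -371.03 m.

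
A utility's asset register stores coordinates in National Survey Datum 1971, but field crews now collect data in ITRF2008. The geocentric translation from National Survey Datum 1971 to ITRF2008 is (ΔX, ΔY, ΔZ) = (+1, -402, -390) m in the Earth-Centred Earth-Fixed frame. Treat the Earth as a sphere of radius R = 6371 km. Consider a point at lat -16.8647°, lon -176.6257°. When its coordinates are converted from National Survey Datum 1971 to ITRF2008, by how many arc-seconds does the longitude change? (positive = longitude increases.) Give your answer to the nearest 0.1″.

sin φ = -0.290113, cos φ = 0.956993, sin λ = -0.058859, cos λ = -0.998266.
East component: ΔE = −sin λ·ΔX + cos λ·ΔY = −(-0.058859)(1) + (-0.998266)(-402) = 401.36 m.
1° of latitude spans πR/180 = 111195 m; at latitude φ, 1° of longitude spans that × cos φ = 106412.7 m, so Δλ = 401.36 / 106412.7 × 3600 = 13.578″.

Δλ = 13.6″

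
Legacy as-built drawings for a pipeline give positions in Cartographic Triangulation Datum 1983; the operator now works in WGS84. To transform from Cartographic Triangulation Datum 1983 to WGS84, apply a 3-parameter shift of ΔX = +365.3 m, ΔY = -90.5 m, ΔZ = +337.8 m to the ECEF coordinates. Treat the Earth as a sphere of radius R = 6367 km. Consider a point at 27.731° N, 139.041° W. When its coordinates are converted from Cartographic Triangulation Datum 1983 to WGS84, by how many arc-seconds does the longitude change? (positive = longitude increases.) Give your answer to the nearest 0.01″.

Δλ = 11.27″

sin φ = 0.465321, cos φ = 0.885142, sin λ = -0.655519, cos λ = -0.755179.
East component: ΔE = −sin λ·ΔX + cos λ·ΔY = −(-0.655519)(365.3) + (-0.755179)(-90.5) = 307.80 m.
1° of latitude spans πR/180 = 111125 m; at latitude φ, 1° of longitude spans that × cos φ = 98361.5 m, so Δλ = 307.80 / 98361.5 × 3600 = 11.266″.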